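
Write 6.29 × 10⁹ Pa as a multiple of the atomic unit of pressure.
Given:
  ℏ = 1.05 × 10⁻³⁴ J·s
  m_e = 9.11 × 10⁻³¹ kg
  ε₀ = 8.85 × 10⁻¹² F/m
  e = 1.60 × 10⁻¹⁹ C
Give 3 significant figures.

2.09 × 10⁻⁴

atomic unit of pressure: P_au = E_h/a₀³ = m_e⁴e¹⁰/((4πε₀)⁵ℏ⁸) = 3.01 × 10¹³ Pa.
6.29 × 10⁹ / 3.01 × 10¹³ = 2.09 × 10⁻⁴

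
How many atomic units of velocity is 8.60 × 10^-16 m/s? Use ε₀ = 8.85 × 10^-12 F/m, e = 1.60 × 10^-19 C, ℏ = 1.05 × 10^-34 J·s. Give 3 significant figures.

atomic unit of velocity: v_au = e²/(4πε₀ℏ) = 2.19 × 10^6 m/s.
8.60 × 10^-16 / 2.19 × 10^6 = 3.92 × 10^-22

3.92 × 10^-22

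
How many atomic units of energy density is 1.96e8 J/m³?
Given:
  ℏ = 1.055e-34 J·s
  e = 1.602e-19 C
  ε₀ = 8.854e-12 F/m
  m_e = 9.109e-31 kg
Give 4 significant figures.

atomic unit of energy density: u_au = E_h/a₀³ = m_e⁴e¹⁰/((4πε₀)⁵ℏ⁸) = 2.929e13 J/m³.
1.96e8 / 2.929e13 = 6.691e-6

6.691e-6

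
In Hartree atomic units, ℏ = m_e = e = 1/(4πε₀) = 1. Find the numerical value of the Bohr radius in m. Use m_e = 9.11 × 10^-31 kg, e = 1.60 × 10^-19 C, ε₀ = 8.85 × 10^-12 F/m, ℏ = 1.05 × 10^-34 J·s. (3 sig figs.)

5.26 × 10^-11 m

From ℏ = m_e = e = 1/(4πε₀) = 1 the length scale is a₀ = 4πε₀ℏ²/(m_e e²).
  = 1.23 × 10^-78 / 2.33 × 10^-68
  = 5.26 × 10^-11 m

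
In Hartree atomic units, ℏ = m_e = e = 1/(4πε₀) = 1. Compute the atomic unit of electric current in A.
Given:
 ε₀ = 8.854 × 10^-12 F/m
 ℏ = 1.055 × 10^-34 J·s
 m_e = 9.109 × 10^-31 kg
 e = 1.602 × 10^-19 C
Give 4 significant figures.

Dimensional analysis gives I_au = e E_h/ℏ = m_e e⁵/((4πε₀)²ℏ³).
E_h = 4.354 × 10^-18 J
e·E_h/ℏ = 6.612 × 10^-3 A

6.612 × 10^-3 A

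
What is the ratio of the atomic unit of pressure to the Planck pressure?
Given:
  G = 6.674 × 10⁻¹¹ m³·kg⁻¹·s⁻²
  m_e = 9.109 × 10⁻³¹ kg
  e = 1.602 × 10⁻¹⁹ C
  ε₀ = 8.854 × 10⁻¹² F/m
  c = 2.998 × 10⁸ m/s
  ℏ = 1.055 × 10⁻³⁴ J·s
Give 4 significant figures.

6.323 × 10⁻¹⁰¹

atomic unit of pressure: P_au = E_h/a₀³ = m_e⁴e¹⁰/((4πε₀)⁵ℏ⁸) = 2.929 × 10¹³ Pa
Planck pressure: p_P = c⁷/(ℏG²) = 4.632 × 10¹¹³ Pa
ratio = 2.929 × 10¹³ / 4.632 × 10¹¹³ = 6.323 × 10⁻¹⁰¹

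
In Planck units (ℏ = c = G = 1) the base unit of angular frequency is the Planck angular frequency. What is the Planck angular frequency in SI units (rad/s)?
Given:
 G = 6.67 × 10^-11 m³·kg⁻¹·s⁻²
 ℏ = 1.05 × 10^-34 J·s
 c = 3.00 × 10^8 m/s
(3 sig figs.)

ω_P = √(c⁵/(ℏG))
  = √(3.47 × 10^86)
  = 1.86 × 10^43 rad/s

1.86 × 10^43 rad/s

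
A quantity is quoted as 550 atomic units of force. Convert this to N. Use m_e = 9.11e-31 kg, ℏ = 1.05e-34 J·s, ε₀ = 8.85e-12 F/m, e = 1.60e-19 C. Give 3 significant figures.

4.58e-5 N

One atomic unit of force: F_au = E_h/a₀ = m_e²e⁶/((4πε₀)³ℏ⁴) = 8.33e-8 N.
550 × 8.33e-8 N = 4.58e-5 N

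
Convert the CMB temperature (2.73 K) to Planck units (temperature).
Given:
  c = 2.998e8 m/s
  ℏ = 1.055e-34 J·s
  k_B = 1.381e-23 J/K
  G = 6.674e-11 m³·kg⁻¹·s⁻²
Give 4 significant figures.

Planck temperature: T_P = √(ℏc⁵/G) / k_B = 1.417e32 K.
2.73 / 1.417e32 = 1.927e-32

1.927e-32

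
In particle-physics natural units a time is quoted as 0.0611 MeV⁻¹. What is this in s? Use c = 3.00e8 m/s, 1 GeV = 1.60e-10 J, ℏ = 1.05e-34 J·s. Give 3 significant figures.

A time is [E]⁻¹ in ℏ=c=1; restore one factor of ℏ.
1 GeV⁻¹ → ℏ × (1 GeV in J)⁻¹ = 6.56e-25 s.
Convert the energy scale: 0.0611 MeV⁻¹ = 61.1 GeV⁻¹.
Result: 61.1 × 6.56e-25 = 4.01e-23 s.

4.01e-23 s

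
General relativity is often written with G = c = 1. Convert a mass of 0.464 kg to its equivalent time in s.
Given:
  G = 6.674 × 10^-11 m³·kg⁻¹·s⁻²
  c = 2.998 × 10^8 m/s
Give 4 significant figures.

Mass → time via G/c³.
0.464 kg × (G/c³) = 1.149 × 10^-36 s

1.149 × 10^-36 s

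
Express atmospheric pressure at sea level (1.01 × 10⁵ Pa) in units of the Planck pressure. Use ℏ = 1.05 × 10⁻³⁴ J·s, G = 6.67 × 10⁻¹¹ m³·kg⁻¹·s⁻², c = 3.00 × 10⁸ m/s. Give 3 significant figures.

Planck pressure: p_P = c⁷/(ℏG²) = 4.68 × 10¹¹³ Pa.
1.01 × 10⁵ / 4.68 × 10¹¹³ = 2.16 × 10⁻¹⁰⁹

2.16 × 10⁻¹⁰⁹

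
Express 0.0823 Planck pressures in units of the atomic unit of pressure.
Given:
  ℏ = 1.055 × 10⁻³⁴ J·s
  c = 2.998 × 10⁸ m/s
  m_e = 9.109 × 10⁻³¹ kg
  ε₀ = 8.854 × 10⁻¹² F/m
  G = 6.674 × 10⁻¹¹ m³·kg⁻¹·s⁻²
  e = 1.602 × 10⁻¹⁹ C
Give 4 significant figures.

1.302 × 10⁹⁹

Planck pressure: p_P = c⁷/(ℏG²) = 4.632 × 10¹¹³ Pa
atomic unit of pressure: P_au = E_h/a₀³ = m_e⁴e¹⁰/((4πε₀)⁵ℏ⁸) = 2.929 × 10¹³ Pa
0.0823 × 4.632 × 10¹¹³ / 2.929 × 10¹³ = 1.302 × 10⁹⁹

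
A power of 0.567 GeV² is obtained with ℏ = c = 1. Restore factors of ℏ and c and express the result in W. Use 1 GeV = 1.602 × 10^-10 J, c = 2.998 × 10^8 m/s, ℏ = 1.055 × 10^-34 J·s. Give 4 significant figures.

1.379 × 10^14 W

Power is [E]/[T] = [E]²/ℏ.
1 GeV² → 1/ℏ × (1 GeV in J)² = 2.433 × 10^14 W.
Result: 0.567 × 2.433 × 10^14 = 1.379 × 10^14 W.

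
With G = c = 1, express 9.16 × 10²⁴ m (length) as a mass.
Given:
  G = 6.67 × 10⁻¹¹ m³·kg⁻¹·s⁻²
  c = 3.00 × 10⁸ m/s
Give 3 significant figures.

Length → mass via c²/G.
9.16 × 10²⁴ m × (c²/G) = 1.24 × 10⁵² kg

1.24 × 10⁵² kg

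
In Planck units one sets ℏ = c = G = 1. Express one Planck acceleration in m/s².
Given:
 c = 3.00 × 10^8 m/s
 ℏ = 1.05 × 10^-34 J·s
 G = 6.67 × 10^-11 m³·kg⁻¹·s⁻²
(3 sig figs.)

5.59 × 10^51 m/s²

a_P = √(c⁷/(ℏG))
  = √(3.12 × 10^103)
  = 5.59 × 10^51 m/s²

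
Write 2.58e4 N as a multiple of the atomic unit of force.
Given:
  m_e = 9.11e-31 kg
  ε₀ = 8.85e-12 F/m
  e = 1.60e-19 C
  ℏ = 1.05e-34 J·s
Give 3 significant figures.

atomic unit of force: F_au = E_h/a₀ = m_e²e⁶/((4πε₀)³ℏ⁴) = 8.33e-8 N.
2.58e4 / 8.33e-8 = 3.10e11

3.10e11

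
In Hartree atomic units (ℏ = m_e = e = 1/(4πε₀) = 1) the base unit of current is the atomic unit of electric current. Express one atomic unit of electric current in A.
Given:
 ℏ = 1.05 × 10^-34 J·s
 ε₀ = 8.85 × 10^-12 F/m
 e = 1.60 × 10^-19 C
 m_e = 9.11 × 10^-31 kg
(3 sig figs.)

I_au = e E_h/ℏ = m_e e⁵/((4πε₀)²ℏ³)
E_h = 4.38 × 10^-18 J
e·E_h/ℏ = 6.67 × 10^-3 A

6.67 × 10^-3 A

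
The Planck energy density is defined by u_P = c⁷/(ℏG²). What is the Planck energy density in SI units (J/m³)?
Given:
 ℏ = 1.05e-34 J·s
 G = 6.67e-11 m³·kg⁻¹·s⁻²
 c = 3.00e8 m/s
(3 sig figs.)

u_P = c⁷/(ℏG²)
  = 2.19e59 / 4.67e-55
  = 4.68e113 J/m³

4.68e113 J/m³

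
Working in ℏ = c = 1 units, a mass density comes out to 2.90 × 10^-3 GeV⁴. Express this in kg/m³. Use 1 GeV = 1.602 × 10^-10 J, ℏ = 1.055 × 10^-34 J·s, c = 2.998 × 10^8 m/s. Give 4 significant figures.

6.716 × 10^17 kg/m³

Mass density is [E]/(c²[L]³) = [E]⁴/(ℏ³c⁵).
1 GeV⁴ → 1/(ℏ³c⁵) × (1 GeV in J)⁴ = 2.316 × 10^20 kg/m³.
Result: 2.90 × 10^-3 × 2.316 × 10^20 = 6.716 × 10^17 kg/m³.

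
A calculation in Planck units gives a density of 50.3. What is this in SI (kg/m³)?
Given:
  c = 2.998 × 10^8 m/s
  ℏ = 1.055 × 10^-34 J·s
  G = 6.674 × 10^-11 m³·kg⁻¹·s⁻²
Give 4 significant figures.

One Planck density: ρ_P = c⁵/(ℏG²) = 5.154 × 10^96 kg/m³.
50.3 × 5.154 × 10^96 kg/m³ = 2.592 × 10^98 kg/m³

2.592 × 10^98 kg/m³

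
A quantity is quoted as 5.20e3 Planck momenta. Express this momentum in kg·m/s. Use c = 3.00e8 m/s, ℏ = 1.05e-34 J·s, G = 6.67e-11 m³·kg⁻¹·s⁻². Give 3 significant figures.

3.39e4 kg·m/s

One Planck momentum: p_P = √(ℏc³/G) = 6.52 kg·m/s.
5.20e3 × 6.52 kg·m/s = 3.39e4 kg·m/s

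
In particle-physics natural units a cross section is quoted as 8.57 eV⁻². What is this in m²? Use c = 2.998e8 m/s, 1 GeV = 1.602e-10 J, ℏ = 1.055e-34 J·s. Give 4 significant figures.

Area is [L]² = [E]⁻²·(ℏc)²; restore (ℏc)².
1 GeV⁻² → (ℏc)² × (1 GeV in J)⁻² = 3.898e-32 m².
Convert the energy scale: 8.57 eV⁻² = 8.57e18 GeV⁻².
Result: 8.57e18 × 3.898e-32 = 3.341e-13 m².

3.341e-13 m²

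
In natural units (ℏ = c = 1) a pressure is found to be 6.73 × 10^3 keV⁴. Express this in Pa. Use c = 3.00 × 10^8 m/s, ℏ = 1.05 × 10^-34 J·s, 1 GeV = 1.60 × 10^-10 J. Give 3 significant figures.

Pressure is [E]/[L]³ = [E]⁴/(ℏc)³.
1 GeV⁴ → 1/(ℏc)³ × (1 GeV in J)⁴ = 2.10 × 10^37 Pa.
Convert the energy scale: 6.73 × 10^3 keV⁴ = 6.73 × 10^-21 GeV⁴.
Result: 6.73 × 10^-21 × 2.10 × 10^37 = 1.41 × 10^17 Pa.

1.41 × 10^17 Pa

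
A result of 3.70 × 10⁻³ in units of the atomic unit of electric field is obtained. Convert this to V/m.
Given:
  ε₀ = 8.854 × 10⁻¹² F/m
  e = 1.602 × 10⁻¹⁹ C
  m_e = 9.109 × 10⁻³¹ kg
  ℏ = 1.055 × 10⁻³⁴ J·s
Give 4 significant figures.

1.898 × 10⁹ V/m

One atomic unit of electric field: E_au = E_h/(e a₀) = m_e²e⁵/((4πε₀)³ℏ⁴) = 5.131 × 10¹¹ V/m.
3.70 × 10⁻³ × 5.131 × 10¹¹ V/m = 1.898 × 10⁹ V/m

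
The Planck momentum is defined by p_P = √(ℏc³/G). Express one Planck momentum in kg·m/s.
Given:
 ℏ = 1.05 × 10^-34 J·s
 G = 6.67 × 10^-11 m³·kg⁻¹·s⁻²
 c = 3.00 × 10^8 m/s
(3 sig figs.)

6.52 kg·m/s

p_P = √(ℏc³/G)
  = √(42.5)
  = 6.52 kg·m/s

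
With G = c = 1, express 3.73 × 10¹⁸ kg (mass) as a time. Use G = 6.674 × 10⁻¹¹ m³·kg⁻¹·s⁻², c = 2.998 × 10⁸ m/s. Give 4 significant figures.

Mass → time via G/c³.
3.73 × 10¹⁸ kg × (G/c³) = 9.238 × 10⁻¹⁸ s

9.238 × 10⁻¹⁸ s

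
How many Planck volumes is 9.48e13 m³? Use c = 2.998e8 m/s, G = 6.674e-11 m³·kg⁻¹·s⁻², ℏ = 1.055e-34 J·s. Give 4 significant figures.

Planck volume: V_P = (ℏG/c³)^(3/2) = 4.224e-105 m³.
9.48e13 / 4.224e-105 = 2.244e118

2.244e118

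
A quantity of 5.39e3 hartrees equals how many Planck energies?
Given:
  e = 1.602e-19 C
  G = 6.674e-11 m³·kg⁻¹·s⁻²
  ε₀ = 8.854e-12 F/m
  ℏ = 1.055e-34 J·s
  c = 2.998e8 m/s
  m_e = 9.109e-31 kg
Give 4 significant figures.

hartree: E_h = m_e e⁴/(4πε₀ℏ)² = 4.354e-18 J
Planck energy: E_P = √(ℏc⁵/G) = 1.957e9 J
5.39e3 × 4.354e-18 / 1.957e9 = 1.199e-23

1.199e-23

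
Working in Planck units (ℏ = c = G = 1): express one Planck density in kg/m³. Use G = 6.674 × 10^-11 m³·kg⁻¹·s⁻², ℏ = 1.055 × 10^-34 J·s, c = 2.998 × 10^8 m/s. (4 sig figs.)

5.154 × 10^96 kg/m³

From ℏ = c = G = 1 the density scale is ρ_P = c⁵/(ℏG²).
  = 2.422 × 10^42 / 4.699 × 10^-55
  = 5.154 × 10^96 kg/m³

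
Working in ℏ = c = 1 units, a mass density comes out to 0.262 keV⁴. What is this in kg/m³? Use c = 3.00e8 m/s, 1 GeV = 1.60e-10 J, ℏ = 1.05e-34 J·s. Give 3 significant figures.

6.10e-5 kg/m³

Mass density is [E]/(c²[L]³) = [E]⁴/(ℏ³c⁵).
1 GeV⁴ → 1/(ℏ³c⁵) × (1 GeV in J)⁴ = 2.33e20 kg/m³.
Convert the energy scale: 0.262 keV⁴ = 2.62e-25 GeV⁴.
Result: 2.62e-25 × 2.33e20 = 6.10e-5 kg/m³.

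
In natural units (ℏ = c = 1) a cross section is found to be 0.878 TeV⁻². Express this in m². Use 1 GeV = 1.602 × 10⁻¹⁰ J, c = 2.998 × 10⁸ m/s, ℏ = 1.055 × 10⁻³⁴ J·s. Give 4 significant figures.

Area is [L]² = [E]⁻²·(ℏc)²; restore (ℏc)².
1 GeV⁻² → (ℏc)² × (1 GeV in J)⁻² = 3.898 × 10⁻³² m².
Convert the energy scale: 0.878 TeV⁻² = 8.78 × 10⁻⁷ GeV⁻².
Result: 8.78 × 10⁻⁷ × 3.898 × 10⁻³² = 3.422 × 10⁻³⁸ m².

3.422 × 10⁻³⁸ m²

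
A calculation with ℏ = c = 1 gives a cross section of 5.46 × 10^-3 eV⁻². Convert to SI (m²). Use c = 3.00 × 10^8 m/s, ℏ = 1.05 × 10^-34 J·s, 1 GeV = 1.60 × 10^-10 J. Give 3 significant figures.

2.12 × 10^-16 m²

Area is [L]² = [E]⁻²·(ℏc)²; restore (ℏc)².
1 GeV⁻² → (ℏc)² × (1 GeV in J)⁻² = 3.88 × 10^-32 m².
Convert the energy scale: 5.46 × 10^-3 eV⁻² = 5.46 × 10^15 GeV⁻².
Result: 5.46 × 10^15 × 3.88 × 10^-32 = 2.12 × 10^-16 m².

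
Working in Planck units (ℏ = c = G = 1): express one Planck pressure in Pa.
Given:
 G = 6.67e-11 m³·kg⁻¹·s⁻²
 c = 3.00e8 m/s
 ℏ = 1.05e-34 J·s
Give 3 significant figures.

Dimensional analysis gives p_P = c⁷/(ℏG²).
  = 2.19e59 / 4.67e-55
  = 4.68e113 Pa

4.68e113 Pa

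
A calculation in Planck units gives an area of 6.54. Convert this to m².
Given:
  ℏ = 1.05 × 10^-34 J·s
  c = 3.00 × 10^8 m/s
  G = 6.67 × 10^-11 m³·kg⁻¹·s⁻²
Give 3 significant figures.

1.70 × 10^-69 m²

One Planck area: A_P = ℏG/c³ = 2.59 × 10^-70 m².
6.54 × 2.59 × 10^-70 m² = 1.70 × 10^-69 m²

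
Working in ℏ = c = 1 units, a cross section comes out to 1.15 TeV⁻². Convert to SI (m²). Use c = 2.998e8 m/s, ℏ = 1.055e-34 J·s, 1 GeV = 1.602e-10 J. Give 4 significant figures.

Area is [L]² = [E]⁻²·(ℏc)²; restore (ℏc)².
1 GeV⁻² → (ℏc)² × (1 GeV in J)⁻² = 3.898e-32 m².
Convert the energy scale: 1.15 TeV⁻² = 1.15e-6 GeV⁻².
Result: 1.15e-6 × 3.898e-32 = 4.483e-38 m².

4.483e-38 m²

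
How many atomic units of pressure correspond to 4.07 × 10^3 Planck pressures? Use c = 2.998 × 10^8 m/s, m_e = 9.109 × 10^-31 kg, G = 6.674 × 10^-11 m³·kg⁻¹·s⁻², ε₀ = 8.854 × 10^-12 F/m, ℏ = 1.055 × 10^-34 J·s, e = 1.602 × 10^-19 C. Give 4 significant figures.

Planck pressure: p_P = c⁷/(ℏG²) = 4.632 × 10^113 Pa
atomic unit of pressure: P_au = E_h/a₀³ = m_e⁴e¹⁰/((4πε₀)⁵ℏ⁸) = 2.929 × 10^13 Pa
4.07 × 10^3 × 4.632 × 10^113 / 2.929 × 10^13 = 6.436 × 10^103

6.436 × 10^103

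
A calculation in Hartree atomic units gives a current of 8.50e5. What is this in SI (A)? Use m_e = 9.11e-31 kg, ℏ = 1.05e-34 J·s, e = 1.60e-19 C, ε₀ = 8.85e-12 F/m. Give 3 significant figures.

One atomic unit of electric current: I_au = e E_h/ℏ = m_e e⁵/((4πε₀)²ℏ³) = 6.67e-3 A.
8.50e5 × 6.67e-3 A = 5.67e3 A

5.67e3 A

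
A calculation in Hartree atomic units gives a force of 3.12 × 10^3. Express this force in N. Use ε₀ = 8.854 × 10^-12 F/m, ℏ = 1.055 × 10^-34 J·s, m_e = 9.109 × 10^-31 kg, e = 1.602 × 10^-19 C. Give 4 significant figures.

One atomic unit of force: F_au = E_h/a₀ = m_e²e⁶/((4πε₀)³ℏ⁴) = 8.220 × 10^-8 N.
3.12 × 10^3 × 8.220 × 10^-8 N = 2.565 × 10^-4 N

2.565 × 10^-4 N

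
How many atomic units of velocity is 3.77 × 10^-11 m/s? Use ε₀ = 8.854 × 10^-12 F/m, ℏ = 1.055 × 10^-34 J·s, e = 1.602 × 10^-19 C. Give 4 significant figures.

1.724 × 10^-17

atomic unit of velocity: v_au = e²/(4πε₀ℏ) = 2.186 × 10^6 m/s.
3.77 × 10^-11 / 2.186 × 10^6 = 1.724 × 10^-17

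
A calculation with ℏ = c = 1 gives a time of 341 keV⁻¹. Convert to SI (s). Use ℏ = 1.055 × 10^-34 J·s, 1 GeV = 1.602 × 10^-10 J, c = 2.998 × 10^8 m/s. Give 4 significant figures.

A time is [E]⁻¹ in ℏ=c=1; restore one factor of ℏ.
1 GeV⁻¹ → ℏ × (1 GeV in J)⁻¹ = 6.586 × 10^-25 s.
Convert the energy scale: 341 keV⁻¹ = 3.41 × 10^8 GeV⁻¹.
Result: 3.41 × 10^8 × 6.586 × 10^-25 = 2.246 × 10^-16 s.

2.246 × 10^-16 s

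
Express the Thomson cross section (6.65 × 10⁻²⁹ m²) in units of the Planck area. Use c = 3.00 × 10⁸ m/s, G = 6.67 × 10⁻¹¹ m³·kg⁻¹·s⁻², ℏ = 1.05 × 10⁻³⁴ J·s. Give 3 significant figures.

2.56 × 10⁴¹

Planck area: A_P = ℏG/c³ = 2.59 × 10⁻⁷⁰ m².
6.65 × 10⁻²⁹ / 2.59 × 10⁻⁷⁰ = 2.56 × 10⁴¹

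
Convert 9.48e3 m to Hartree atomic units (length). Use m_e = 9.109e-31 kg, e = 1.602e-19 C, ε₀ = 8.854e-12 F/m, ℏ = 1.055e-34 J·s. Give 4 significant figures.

Bohr radius: a₀ = 4πε₀ℏ²/(m_e e²) = 5.297e-11 m.
9.48e3 / 5.297e-11 = 1.790e14

1.790e14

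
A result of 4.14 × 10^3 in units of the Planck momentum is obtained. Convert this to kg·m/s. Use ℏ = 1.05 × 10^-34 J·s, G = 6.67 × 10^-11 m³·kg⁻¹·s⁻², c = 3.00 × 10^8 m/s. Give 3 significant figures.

One Planck momentum: p_P = √(ℏc³/G) = 6.52 kg·m/s.
4.14 × 10^3 × 6.52 kg·m/s = 2.70 × 10^4 kg·m/s

2.70 × 10^4 kg·m/s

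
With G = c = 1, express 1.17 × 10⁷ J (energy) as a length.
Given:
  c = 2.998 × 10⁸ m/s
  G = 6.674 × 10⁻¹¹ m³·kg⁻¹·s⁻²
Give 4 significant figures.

Energy → length via G/c⁴.
1.17 × 10⁷ J × (G/c⁴) = 9.666 × 10⁻³⁸ m

9.666 × 10⁻³⁸ m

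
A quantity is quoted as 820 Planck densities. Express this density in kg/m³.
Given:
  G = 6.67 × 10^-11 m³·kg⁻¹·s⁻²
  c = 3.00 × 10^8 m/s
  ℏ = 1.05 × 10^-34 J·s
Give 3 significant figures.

One Planck density: ρ_P = c⁵/(ℏG²) = 5.20 × 10^96 kg/m³.
820 × 5.20 × 10^96 kg/m³ = 4.27 × 10^99 kg/m³

4.27 × 10^99 kg/m³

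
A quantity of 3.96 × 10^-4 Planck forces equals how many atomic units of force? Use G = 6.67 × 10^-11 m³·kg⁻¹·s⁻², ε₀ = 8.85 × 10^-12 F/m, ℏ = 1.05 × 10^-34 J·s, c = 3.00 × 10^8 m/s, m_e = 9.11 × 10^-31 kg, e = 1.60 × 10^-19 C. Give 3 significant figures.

Planck force: F_P = c⁴/G = 1.21 × 10^44 N
atomic unit of force: F_au = E_h/a₀ = m_e²e⁶/((4πε₀)³ℏ⁴) = 8.33 × 10^-8 N
3.96 × 10^-4 × 1.21 × 10^44 / 8.33 × 10^-8 = 5.77 × 10^47

5.77 × 10^47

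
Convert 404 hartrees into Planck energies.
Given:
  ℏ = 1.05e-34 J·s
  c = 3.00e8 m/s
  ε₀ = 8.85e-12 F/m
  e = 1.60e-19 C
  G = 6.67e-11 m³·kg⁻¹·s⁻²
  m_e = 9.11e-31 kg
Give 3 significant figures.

9.04e-25

hartree: E_h = m_e e⁴/(4πε₀ℏ)² = 4.38e-18 J
Planck energy: E_P = √(ℏc⁵/G) = 1.96e9 J
404 × 4.38e-18 / 1.96e9 = 9.04e-25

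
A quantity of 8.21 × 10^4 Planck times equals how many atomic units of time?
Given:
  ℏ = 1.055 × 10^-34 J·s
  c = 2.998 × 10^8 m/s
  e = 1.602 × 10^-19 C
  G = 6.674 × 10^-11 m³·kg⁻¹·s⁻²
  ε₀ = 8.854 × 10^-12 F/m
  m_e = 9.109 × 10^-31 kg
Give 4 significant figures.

1.827 × 10^-22

Planck time: t_P = √(ℏG/c⁵) = 5.392 × 10^-44 s
atomic unit of time: τ_au = (4πε₀)²ℏ³/(m_e e⁴) = 2.423 × 10^-17 s
8.21 × 10^4 × 5.392 × 10^-44 / 2.423 × 10^-17 = 1.827 × 10^-22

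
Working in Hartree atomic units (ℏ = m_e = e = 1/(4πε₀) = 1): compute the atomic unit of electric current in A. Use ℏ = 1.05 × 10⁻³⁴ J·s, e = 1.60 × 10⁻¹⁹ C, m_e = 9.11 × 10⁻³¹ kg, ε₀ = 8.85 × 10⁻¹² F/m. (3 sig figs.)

The unique combination of the constants set to 1 with dimensions of current is I_au = e E_h/ℏ = m_e e⁵/((4πε₀)²ℏ³).
E_h = 4.38 × 10⁻¹⁸ J
e·E_h/ℏ = 6.67 × 10⁻³ A

6.67 × 10⁻³ A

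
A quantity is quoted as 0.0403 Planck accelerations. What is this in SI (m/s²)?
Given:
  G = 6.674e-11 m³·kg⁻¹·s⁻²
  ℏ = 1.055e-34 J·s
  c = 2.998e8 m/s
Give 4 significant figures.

One Planck acceleration: a_P = √(c⁷/(ℏG)) = 5.560e51 m/s².
0.0403 × 5.560e51 m/s² = 2.241e50 m/s²

2.241e50 m/s²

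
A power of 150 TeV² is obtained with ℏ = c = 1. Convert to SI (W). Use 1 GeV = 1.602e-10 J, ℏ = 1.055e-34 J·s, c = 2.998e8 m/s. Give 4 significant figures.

3.649e22 W

Power is [E]/[T] = [E]²/ℏ.
1 GeV² → 1/ℏ × (1 GeV in J)² = 2.433e14 W.
Convert the energy scale: 150 TeV² = 1.50e8 GeV².
Result: 1.50e8 × 2.433e14 = 3.649e22 W.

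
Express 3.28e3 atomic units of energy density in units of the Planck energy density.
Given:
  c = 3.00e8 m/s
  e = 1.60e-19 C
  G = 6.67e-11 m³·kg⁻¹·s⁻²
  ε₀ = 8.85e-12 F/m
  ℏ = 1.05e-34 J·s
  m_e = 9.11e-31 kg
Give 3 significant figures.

atomic unit of energy density: u_au = E_h/a₀³ = m_e⁴e¹⁰/((4πε₀)⁵ℏ⁸) = 3.01e13 J/m³
Planck energy density: u_P = c⁷/(ℏG²) = 4.68e113 J/m³
3.28e3 × 3.01e13 / 4.68e113 = 2.11e-97

2.11e-97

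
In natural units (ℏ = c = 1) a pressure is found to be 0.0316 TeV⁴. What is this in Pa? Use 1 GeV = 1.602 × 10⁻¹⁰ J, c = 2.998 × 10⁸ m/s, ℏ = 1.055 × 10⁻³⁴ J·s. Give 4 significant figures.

Pressure is [E]/[L]³ = [E]⁴/(ℏc)³.
1 GeV⁴ → 1/(ℏc)³ × (1 GeV in J)⁴ = 2.082 × 10³⁷ Pa.
Convert the energy scale: 0.0316 TeV⁴ = 3.16 × 10¹⁰ GeV⁴.
Result: 3.16 × 10¹⁰ × 2.082 × 10³⁷ = 6.578 × 10⁴⁷ Pa.

6.578 × 10⁴⁷ Pa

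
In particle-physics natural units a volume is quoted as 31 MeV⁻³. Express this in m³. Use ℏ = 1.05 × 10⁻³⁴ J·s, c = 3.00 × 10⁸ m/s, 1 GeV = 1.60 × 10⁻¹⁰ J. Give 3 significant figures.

Volume is [L]³ = [E]⁻³·(ℏc)³.
1 GeV⁻³ → (ℏc)³ × (1 GeV in J)⁻³ = 7.63 × 10⁻⁴⁸ m³.
Convert the energy scale: 31 MeV⁻³ = 3.10 × 10¹⁰ GeV⁻³.
Result: 3.10 × 10¹⁰ × 7.63 × 10⁻⁴⁸ = 2.37 × 10⁻³⁷ m³.

2.37 × 10⁻³⁷ m³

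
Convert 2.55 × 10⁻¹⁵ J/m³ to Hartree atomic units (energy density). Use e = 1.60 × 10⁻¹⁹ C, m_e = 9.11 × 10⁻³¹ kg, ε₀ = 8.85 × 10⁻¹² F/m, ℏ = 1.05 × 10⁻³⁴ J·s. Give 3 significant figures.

8.46 × 10⁻²⁹

atomic unit of energy density: u_au = E_h/a₀³ = m_e⁴e¹⁰/((4πε₀)⁵ℏ⁸) = 3.01 × 10¹³ J/m³.
2.55 × 10⁻¹⁵ / 3.01 × 10¹³ = 8.46 × 10⁻²⁹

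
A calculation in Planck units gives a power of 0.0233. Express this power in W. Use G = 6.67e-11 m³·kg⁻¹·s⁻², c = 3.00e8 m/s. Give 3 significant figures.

8.49e50 W

One Planck power: P_P = c⁵/G = 3.64e52 W.
0.0233 × 3.64e52 W = 8.49e50 W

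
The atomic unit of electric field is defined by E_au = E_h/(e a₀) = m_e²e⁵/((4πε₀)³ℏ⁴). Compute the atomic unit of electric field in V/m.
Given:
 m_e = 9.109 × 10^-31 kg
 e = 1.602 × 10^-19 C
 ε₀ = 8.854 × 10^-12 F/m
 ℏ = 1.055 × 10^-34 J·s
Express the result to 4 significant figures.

5.131 × 10^11 V/m

E_au = E_h/(e a₀) = m_e²e⁵/((4πε₀)³ℏ⁴)
E_h = 4.354 × 10^-18 J
a₀ = 5.297 × 10^-11 m
E_h/(e·a₀) = 5.131 × 10^11 V/m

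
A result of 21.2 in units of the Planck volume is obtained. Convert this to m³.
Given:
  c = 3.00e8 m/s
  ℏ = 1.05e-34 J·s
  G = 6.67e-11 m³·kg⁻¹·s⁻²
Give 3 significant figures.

One Planck volume: V_P = (ℏG/c³)^(3/2) = 4.18e-105 m³.
21.2 × 4.18e-105 m³ = 8.86e-104 m³

8.86e-104 m³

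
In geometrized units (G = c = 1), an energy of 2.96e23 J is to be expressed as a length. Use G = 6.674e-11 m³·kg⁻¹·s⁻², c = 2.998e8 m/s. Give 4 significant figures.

Energy → length via G/c⁴.
2.96e23 J × (G/c⁴) = 2.445e-21 m

2.445e-21 m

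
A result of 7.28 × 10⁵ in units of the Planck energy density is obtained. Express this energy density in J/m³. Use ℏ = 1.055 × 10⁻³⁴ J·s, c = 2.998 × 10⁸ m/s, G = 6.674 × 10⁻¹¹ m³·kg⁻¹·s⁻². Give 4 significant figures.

3.372 × 10¹¹⁹ J/m³

One Planck energy density: u_P = c⁷/(ℏG²) = 4.632 × 10¹¹³ J/m³.
7.28 × 10⁵ × 4.632 × 10¹¹³ J/m³ = 3.372 × 10¹¹⁹ J/m³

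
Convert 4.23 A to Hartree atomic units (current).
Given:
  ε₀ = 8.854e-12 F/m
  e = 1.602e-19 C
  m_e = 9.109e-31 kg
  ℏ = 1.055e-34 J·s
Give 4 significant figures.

639.8

atomic unit of electric current: I_au = e E_h/ℏ = m_e e⁵/((4πε₀)²ℏ³) = 6.612e-3 A.
4.23 / 6.612e-3 = 639.8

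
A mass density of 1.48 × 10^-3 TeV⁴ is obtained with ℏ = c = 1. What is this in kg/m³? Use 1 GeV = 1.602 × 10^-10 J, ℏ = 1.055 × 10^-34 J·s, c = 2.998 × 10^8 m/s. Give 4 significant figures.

Mass density is [E]/(c²[L]³) = [E]⁴/(ℏ³c⁵).
1 GeV⁴ → 1/(ℏ³c⁵) × (1 GeV in J)⁴ = 2.316 × 10^20 kg/m³.
Convert the energy scale: 1.48 × 10^-3 TeV⁴ = 1.48 × 10^9 GeV⁴.
Result: 1.48 × 10^9 × 2.316 × 10^20 = 3.428 × 10^29 kg/m³.

3.428 × 10^29 kg/m³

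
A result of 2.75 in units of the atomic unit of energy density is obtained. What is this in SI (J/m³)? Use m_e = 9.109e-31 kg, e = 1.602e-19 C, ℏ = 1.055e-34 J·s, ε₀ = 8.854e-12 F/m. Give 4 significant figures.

8.055e13 J/m³

One atomic unit of energy density: u_au = E_h/a₀³ = m_e⁴e¹⁰/((4πε₀)⁵ℏ⁸) = 2.929e13 J/m³.
2.75 × 2.929e13 J/m³ = 8.055e13 J/m³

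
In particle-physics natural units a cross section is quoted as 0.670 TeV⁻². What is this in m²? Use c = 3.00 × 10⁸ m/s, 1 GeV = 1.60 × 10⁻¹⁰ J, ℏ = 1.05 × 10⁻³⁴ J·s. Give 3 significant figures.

Area is [L]² = [E]⁻²·(ℏc)²; restore (ℏc)².
1 GeV⁻² → (ℏc)² × (1 GeV in J)⁻² = 3.88 × 10⁻³² m².
Convert the energy scale: 0.670 TeV⁻² = 6.70 × 10⁻⁷ GeV⁻².
Result: 6.70 × 10⁻⁷ × 3.88 × 10⁻³² = 2.60 × 10⁻³⁸ m².

2.60 × 10⁻³⁸ m²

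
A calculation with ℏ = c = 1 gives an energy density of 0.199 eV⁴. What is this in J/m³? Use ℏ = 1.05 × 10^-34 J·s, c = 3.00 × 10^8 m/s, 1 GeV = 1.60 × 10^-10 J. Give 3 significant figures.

[E]/[L]³ = [E]⁴/(ℏc)³; restore (ℏc)⁻³.
1 GeV⁴ → 1/(ℏc)³ × (1 GeV in J)⁴ = 2.10 × 10^37 J/m³.
Convert the energy scale: 0.199 eV⁴ = 1.99 × 10^-37 GeV⁴.
Result: 1.99 × 10^-37 × 2.10 × 10^37 = 4.17 J/m³.

4.17 J/m³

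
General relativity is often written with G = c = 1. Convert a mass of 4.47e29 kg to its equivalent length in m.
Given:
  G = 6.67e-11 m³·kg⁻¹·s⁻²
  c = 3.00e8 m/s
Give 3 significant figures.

331 m

In G = c = 1 units mass has dimensions of length; the conversion factor is G/c².
4.47e29 kg × (G/c²) = 331 m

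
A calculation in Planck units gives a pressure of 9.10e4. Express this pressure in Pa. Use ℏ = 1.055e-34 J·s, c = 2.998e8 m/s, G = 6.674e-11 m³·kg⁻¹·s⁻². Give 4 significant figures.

One Planck pressure: p_P = c⁷/(ℏG²) = 4.632e113 Pa.
9.10e4 × 4.632e113 Pa = 4.215e118 Pa

4.215e118 Pa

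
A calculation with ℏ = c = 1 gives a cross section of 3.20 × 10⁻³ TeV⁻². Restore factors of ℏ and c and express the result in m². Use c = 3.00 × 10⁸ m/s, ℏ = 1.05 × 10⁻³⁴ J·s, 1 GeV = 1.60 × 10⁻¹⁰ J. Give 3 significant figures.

1.24 × 10⁻⁴⁰ m²

Area is [L]² = [E]⁻²·(ℏc)²; restore (ℏc)².
1 GeV⁻² → (ℏc)² × (1 GeV in J)⁻² = 3.88 × 10⁻³² m².
Convert the energy scale: 3.20 × 10⁻³ TeV⁻² = 3.20 × 10⁻⁹ GeV⁻².
Result: 3.20 × 10⁻⁹ × 3.88 × 10⁻³² = 1.24 × 10⁻⁴⁰ m².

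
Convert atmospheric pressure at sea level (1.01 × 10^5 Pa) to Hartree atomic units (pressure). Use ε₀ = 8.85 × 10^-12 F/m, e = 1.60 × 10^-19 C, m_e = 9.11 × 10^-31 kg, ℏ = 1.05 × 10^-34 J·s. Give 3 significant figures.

atomic unit of pressure: P_au = E_h/a₀³ = m_e⁴e¹⁰/((4πε₀)⁵ℏ⁸) = 3.01 × 10^13 Pa.
1.01 × 10^5 / 3.01 × 10^13 = 3.35 × 10^-9

3.35 × 10^-9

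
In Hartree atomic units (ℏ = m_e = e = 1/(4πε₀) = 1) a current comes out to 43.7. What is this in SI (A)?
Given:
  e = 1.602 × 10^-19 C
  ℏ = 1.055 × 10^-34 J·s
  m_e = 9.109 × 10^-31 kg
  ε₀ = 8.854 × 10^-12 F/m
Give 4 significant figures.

One atomic unit of electric current: I_au = e E_h/ℏ = m_e e⁵/((4πε₀)²ℏ³) = 6.612 × 10^-3 A.
43.7 × 6.612 × 10^-3 A = 0.2889 A

0.2889 A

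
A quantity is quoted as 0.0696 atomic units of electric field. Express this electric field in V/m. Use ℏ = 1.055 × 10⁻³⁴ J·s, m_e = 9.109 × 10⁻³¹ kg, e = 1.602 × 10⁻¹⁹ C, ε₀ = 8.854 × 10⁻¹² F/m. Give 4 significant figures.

One atomic unit of electric field: E_au = E_h/(e a₀) = m_e²e⁵/((4πε₀)³ℏ⁴) = 5.131 × 10¹¹ V/m.
0.0696 × 5.131 × 10¹¹ V/m = 3.571 × 10¹⁰ V/m

3.571 × 10¹⁰ V/m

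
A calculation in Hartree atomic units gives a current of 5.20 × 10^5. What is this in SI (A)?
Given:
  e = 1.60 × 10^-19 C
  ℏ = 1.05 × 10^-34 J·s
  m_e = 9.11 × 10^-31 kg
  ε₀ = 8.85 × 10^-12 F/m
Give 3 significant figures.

3.47 × 10^3 A

One atomic unit of electric current: I_au = e E_h/ℏ = m_e e⁵/((4πε₀)²ℏ³) = 6.67 × 10^-3 A.
5.20 × 10^5 × 6.67 × 10^-3 A = 3.47 × 10^3 A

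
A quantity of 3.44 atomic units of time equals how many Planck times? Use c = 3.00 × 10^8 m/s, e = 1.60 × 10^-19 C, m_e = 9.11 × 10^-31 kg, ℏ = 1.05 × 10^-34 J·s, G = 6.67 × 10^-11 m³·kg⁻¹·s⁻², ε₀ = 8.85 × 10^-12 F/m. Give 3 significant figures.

1.54 × 10^27

atomic unit of time: τ_au = (4πε₀)²ℏ³/(m_e e⁴) = 2.40 × 10^-17 s
Planck time: t_P = √(ℏG/c⁵) = 5.37 × 10^-44 s
3.44 × 2.40 × 10^-17 / 5.37 × 10^-44 = 1.54 × 10^27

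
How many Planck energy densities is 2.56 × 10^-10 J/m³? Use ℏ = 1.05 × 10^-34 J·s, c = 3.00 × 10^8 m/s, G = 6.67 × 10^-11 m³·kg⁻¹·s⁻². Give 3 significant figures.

Planck energy density: u_P = c⁷/(ℏG²) = 4.68 × 10^113 J/m³.
2.56 × 10^-10 / 4.68 × 10^113 = 5.47 × 10^-124

5.47 × 10^-124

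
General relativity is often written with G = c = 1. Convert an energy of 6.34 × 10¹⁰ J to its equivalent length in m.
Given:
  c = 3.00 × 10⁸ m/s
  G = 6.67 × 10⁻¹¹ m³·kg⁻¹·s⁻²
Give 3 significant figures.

5.22 × 10⁻³⁴ m

Energy → length via G/c⁴.
6.34 × 10¹⁰ J × (G/c⁴) = 5.22 × 10⁻³⁴ m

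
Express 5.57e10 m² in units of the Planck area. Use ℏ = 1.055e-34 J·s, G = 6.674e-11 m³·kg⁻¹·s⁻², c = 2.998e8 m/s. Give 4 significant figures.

2.132e80

Planck area: A_P = ℏG/c³ = 2.613e-70 m².
5.57e10 / 2.613e-70 = 2.132e80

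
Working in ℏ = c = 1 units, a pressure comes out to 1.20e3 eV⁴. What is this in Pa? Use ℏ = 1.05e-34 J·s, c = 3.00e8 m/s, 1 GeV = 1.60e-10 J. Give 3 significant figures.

2.52e4 Pa

Pressure is [E]/[L]³ = [E]⁴/(ℏc)³.
1 GeV⁴ → 1/(ℏc)³ × (1 GeV in J)⁴ = 2.10e37 Pa.
Convert the energy scale: 1.20e3 eV⁴ = 1.20e-33 GeV⁴.
Result: 1.20e-33 × 2.10e37 = 2.52e4 Pa.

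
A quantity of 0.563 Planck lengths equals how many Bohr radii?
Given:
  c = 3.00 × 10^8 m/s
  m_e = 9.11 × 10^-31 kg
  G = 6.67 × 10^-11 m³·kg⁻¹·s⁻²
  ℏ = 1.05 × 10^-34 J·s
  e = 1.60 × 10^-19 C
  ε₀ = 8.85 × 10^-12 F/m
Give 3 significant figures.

Planck length: ℓ_P = √(ℏG/c³) = 1.61 × 10^-35 m
Bohr radius: a₀ = 4πε₀ℏ²/(m_e e²) = 5.26 × 10^-11 m
0.563 × 1.61 × 10^-35 / 5.26 × 10^-11 = 1.72 × 10^-25

1.72 × 10^-25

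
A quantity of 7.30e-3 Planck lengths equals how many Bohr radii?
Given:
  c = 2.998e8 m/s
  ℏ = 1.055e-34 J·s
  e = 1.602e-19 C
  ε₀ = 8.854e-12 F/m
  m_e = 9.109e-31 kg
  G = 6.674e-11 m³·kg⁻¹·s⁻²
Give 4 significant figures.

Planck length: ℓ_P = √(ℏG/c³) = 1.616e-35 m
Bohr radius: a₀ = 4πε₀ℏ²/(m_e e²) = 5.297e-11 m
7.30e-3 × 1.616e-35 / 5.297e-11 = 2.228e-27

2.228e-27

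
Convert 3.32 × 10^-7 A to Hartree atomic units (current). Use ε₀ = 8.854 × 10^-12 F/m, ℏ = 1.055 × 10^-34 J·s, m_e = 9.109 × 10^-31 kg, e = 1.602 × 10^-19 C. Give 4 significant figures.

5.021 × 10^-5

atomic unit of electric current: I_au = e E_h/ℏ = m_e e⁵/((4πε₀)²ℏ³) = 6.612 × 10^-3 A.
3.32 × 10^-7 / 6.612 × 10^-3 = 5.021 × 10^-5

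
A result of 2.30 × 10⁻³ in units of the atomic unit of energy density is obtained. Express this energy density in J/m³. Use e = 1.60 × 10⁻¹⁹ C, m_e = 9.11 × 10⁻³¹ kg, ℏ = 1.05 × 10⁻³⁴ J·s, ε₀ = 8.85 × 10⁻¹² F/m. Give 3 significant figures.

One atomic unit of energy density: u_au = E_h/a₀³ = m_e⁴e¹⁰/((4πε₀)⁵ℏ⁸) = 3.01 × 10¹³ J/m³.
2.30 × 10⁻³ × 3.01 × 10¹³ J/m³ = 6.93 × 10¹⁰ J/m³

6.93 × 10¹⁰ J/m³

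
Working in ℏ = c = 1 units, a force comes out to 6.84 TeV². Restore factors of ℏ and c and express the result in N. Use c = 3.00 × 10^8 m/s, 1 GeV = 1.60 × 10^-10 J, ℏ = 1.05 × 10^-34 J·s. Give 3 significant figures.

5.56 × 10^12 N

Force is [E]/[L] = [E]²/(ℏc); restore (ℏc)⁻¹.
1 GeV² → 1/(ℏc) × (1 GeV in J)² = 8.13 × 10^5 N.
Convert the energy scale: 6.84 TeV² = 6.84 × 10^6 GeV².
Result: 6.84 × 10^6 × 8.13 × 10^5 = 5.56 × 10^12 N.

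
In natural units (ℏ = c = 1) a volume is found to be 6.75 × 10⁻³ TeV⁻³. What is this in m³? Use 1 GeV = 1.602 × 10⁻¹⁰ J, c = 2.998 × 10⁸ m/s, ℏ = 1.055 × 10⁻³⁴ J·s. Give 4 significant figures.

Volume is [L]³ = [E]⁻³·(ℏc)³.
1 GeV⁻³ → (ℏc)³ × (1 GeV in J)⁻³ = 7.696 × 10⁻⁴⁸ m³.
Convert the energy scale: 6.75 × 10⁻³ TeV⁻³ = 6.75 × 10⁻¹² GeV⁻³.
Result: 6.75 × 10⁻¹² × 7.696 × 10⁻⁴⁸ = 5.195 × 10⁻⁵⁹ m³.

5.195 × 10⁻⁵⁹ m³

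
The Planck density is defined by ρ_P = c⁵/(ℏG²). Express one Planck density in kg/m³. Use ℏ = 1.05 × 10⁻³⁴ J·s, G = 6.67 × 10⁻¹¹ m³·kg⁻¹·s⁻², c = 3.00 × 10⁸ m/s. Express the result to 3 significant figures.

5.20 × 10⁹⁶ kg/m³

ρ_P = c⁵/(ℏG²)
  = 2.43 × 10⁴² / 4.67 × 10⁻⁵⁵
  = 5.20 × 10⁹⁶ kg/m³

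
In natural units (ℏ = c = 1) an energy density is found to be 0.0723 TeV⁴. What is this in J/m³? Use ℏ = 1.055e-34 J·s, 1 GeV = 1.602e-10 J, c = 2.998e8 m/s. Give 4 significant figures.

1.505e48 J/m³

[E]/[L]³ = [E]⁴/(ℏc)³; restore (ℏc)⁻³.
1 GeV⁴ → 1/(ℏc)³ × (1 GeV in J)⁴ = 2.082e37 J/m³.
Convert the energy scale: 0.0723 TeV⁴ = 7.23e10 GeV⁴.
Result: 7.23e10 × 2.082e37 = 1.505e48 J/m³.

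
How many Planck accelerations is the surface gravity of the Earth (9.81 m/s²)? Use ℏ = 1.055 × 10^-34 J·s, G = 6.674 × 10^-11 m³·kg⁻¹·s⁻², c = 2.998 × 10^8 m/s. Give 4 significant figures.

1.764 × 10^-51

Planck acceleration: a_P = √(c⁷/(ℏG)) = 5.560 × 10^51 m/s².
9.81 / 5.560 × 10^51 = 1.764 × 10^-51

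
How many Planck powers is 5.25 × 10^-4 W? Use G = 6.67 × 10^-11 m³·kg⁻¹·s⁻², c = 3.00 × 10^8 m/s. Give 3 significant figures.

Planck power: P_P = c⁵/G = 3.64 × 10^52 W.
5.25 × 10^-4 / 3.64 × 10^52 = 1.44 × 10^-56

1.44 × 10^-56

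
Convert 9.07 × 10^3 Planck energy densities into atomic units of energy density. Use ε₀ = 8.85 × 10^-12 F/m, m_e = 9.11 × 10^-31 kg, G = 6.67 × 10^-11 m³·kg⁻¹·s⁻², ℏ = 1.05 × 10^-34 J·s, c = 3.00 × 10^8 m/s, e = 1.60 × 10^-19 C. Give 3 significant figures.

1.41 × 10^104

Planck energy density: u_P = c⁷/(ℏG²) = 4.68 × 10^113 J/m³
atomic unit of energy density: u_au = E_h/a₀³ = m_e⁴e¹⁰/((4πε₀)⁵ℏ⁸) = 3.01 × 10^13 J/m³
9.07 × 10^3 × 4.68 × 10^113 / 3.01 × 10^13 = 1.41 × 10^104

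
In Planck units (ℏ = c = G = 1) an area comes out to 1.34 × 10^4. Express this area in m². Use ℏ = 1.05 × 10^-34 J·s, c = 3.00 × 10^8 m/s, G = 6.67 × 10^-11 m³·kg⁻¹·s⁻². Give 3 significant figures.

One Planck area: A_P = ℏG/c³ = 2.59 × 10^-70 m².
1.34 × 10^4 × 2.59 × 10^-70 m² = 3.48 × 10^-66 m²

3.48 × 10^-66 m²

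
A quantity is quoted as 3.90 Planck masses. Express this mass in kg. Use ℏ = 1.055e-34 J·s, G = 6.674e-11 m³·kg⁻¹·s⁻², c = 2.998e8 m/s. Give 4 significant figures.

One Planck mass: m_P = √(ℏc/G) = 2.177e-8 kg.
3.90 × 2.177e-8 kg = 8.490e-8 kg

8.490e-8 kg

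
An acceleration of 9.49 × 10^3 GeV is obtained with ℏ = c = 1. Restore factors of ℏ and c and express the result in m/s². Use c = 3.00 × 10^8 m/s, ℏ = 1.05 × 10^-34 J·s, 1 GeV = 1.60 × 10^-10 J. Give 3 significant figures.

Acceleration is [L]/[T]² = c·[E]/ℏ.
1 GeV → c/ℏ × (1 GeV in J) = 4.57 × 10^32 m/s².
Result: 9.49 × 10^3 × 4.57 × 10^32 = 4.34 × 10^36 m/s².

4.34 × 10^36 m/s²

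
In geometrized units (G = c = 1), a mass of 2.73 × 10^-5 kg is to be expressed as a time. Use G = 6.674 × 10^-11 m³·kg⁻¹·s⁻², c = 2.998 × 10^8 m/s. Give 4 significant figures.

6.762 × 10^-41 s

Mass → time via G/c³.
2.73 × 10^-5 kg × (G/c³) = 6.762 × 10^-41 s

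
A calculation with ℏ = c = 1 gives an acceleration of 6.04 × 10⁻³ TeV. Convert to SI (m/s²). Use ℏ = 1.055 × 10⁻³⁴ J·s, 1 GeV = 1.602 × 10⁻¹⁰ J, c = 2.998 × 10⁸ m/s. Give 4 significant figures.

Acceleration is [L]/[T]² = c·[E]/ℏ.
1 GeV → c/ℏ × (1 GeV in J) = 4.552 × 10³² m/s².
Convert the energy scale: 6.04 × 10⁻³ TeV = 6.04 GeV.
Result: 6.04 × 4.552 × 10³² = 2.750 × 10³³ m/s².

2.750 × 10³³ m/s²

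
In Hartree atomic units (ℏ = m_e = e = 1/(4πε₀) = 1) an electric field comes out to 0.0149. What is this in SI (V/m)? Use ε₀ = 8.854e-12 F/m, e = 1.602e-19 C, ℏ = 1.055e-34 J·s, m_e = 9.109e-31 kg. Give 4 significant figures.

7.645e9 V/m

One atomic unit of electric field: E_au = E_h/(e a₀) = m_e²e⁵/((4πε₀)³ℏ⁴) = 5.131e11 V/m.
0.0149 × 5.131e11 V/m = 7.645e9 V/m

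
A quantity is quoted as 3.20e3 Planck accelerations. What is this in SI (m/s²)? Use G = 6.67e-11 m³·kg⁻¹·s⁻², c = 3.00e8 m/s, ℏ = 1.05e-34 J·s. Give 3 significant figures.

1.79e55 m/s²

One Planck acceleration: a_P = √(c⁷/(ℏG)) = 5.59e51 m/s².
3.20e3 × 5.59e51 m/s² = 1.79e55 m/s²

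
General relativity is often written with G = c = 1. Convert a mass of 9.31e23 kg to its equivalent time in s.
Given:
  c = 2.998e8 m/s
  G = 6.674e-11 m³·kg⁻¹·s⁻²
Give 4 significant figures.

2.306e-12 s

Mass → time via G/c³.
9.31e23 kg × (G/c³) = 2.306e-12 s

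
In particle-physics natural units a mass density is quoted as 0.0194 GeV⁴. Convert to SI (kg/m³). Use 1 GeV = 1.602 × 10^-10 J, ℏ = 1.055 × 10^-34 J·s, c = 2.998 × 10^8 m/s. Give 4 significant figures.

Mass density is [E]/(c²[L]³) = [E]⁴/(ℏ³c⁵).
1 GeV⁴ → 1/(ℏ³c⁵) × (1 GeV in J)⁴ = 2.316 × 10^20 kg/m³.
Result: 0.0194 × 2.316 × 10^20 = 4.493 × 10^18 kg/m³.

4.493 × 10^18 kg/m³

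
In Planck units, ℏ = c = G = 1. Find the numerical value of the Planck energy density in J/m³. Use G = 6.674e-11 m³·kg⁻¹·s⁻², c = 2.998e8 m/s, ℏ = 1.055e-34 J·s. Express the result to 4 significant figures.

4.632e113 J/m³

The unique combination of the constants set to 1 with dimensions of energy density is u_P = c⁷/(ℏG²).
  = 2.177e59 / 4.699e-55
  = 4.632e113 J/m³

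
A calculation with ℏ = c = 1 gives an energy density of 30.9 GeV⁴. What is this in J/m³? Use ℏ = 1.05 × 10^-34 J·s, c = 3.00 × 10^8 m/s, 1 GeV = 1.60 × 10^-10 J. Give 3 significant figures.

6.48 × 10^38 J/m³

[E]/[L]³ = [E]⁴/(ℏc)³; restore (ℏc)⁻³.
1 GeV⁴ → 1/(ℏc)³ × (1 GeV in J)⁴ = 2.10 × 10^37 J/m³.
Result: 30.9 × 2.10 × 10^37 = 6.48 × 10^38 J/m³.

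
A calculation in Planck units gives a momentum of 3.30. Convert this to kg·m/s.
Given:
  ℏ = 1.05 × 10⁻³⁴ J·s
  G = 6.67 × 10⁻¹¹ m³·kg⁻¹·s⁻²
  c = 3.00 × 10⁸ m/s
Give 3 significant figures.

One Planck momentum: p_P = √(ℏc³/G) = 6.52 kg·m/s.
3.30 × 6.52 kg·m/s = 21.5 kg·m/s

21.5 kg·m/s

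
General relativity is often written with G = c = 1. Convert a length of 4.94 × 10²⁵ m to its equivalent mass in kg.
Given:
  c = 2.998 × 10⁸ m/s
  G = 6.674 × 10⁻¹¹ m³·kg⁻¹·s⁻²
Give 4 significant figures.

Length → mass via c²/G.
4.94 × 10²⁵ m × (c²/G) = 6.653 × 10⁵² kg

6.653 × 10⁵² kg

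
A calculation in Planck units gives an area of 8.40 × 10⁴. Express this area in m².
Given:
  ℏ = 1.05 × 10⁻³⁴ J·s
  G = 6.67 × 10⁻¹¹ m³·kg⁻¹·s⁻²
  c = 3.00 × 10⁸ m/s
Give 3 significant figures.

2.18 × 10⁻⁶⁵ m²

One Planck area: A_P = ℏG/c³ = 2.59 × 10⁻⁷⁰ m².
8.40 × 10⁴ × 2.59 × 10⁻⁷⁰ m² = 2.18 × 10⁻⁶⁵ m²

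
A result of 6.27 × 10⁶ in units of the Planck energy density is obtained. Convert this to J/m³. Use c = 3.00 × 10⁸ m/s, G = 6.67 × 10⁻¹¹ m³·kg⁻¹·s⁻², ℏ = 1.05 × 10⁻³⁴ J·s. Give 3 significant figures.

2.94 × 10¹²⁰ J/m³

One Planck energy density: u_P = c⁷/(ℏG²) = 4.68 × 10¹¹³ J/m³.
6.27 × 10⁶ × 4.68 × 10¹¹³ J/m³ = 2.94 × 10¹²⁰ J/m³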